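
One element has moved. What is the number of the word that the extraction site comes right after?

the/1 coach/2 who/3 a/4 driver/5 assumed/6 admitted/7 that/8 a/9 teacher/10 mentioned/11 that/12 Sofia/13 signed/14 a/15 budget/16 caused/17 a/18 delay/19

The displaced element is "the coach" (word 2).
It is linked across 1 clause boundary (Ø).
It functions as the subject of "admitted", so the gap sits immediately after word 6 ("assumed").
Base order: A driver assumed that the coach admitted that a teacher mentioned that Sofia signed a budget.

6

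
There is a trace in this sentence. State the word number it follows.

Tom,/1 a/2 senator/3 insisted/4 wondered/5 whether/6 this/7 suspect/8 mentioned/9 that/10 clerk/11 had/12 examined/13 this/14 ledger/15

4

The displaced element is "Tom" (word 1).
It is linked across 1 clause boundary (Ø).
It functions as the subject of "wondered", so the gap sits immediately after word 4 ("insisted").
Base order: A senator insisted that Tom wondered whether this suspect mentioned that clerk had examined this ledger.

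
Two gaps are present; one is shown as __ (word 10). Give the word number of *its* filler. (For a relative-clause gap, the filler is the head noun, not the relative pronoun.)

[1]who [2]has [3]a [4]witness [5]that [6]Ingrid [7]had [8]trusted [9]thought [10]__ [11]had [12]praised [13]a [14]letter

1

The marked gap is the subject of "praised".
Its filler is the fronted wh-phrase "who", at word 1.
(The other dependency links word 4 to a gap after word 8.)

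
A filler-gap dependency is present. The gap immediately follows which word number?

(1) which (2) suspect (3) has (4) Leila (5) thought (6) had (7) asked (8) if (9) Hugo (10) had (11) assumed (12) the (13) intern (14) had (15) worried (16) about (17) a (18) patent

5

The displaced element is "which suspect" (word 2).
It is linked across 1 clause boundary (Ø).
It functions as the subject of "asked", so the gap sits immediately after word 5 ("thought").
Base order: Leila has thought that which suspect had asked if Hugo had assumed the intern had worried about a patent.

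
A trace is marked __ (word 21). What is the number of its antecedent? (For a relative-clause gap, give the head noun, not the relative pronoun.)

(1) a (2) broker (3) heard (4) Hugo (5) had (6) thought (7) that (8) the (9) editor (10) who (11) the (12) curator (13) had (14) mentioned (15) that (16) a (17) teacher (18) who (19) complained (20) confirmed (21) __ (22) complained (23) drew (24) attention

The gap at 21 is the subject of "complained", inside a relative clause.
The relative pronoun is "who" (word 10); it is bound by the head noun immediately before it.
Its filler is the head noun "editor", at word 9.

9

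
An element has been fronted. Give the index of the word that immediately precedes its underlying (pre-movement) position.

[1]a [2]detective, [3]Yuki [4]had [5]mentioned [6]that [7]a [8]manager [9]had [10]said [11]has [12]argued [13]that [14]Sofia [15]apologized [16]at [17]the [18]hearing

10

The displaced element is "a detective" (word 2).
It is linked across 2 clause boundaries (that → Ø).
It functions as the subject of "argued", so the gap sits immediately after word 10 ("said").
Base order: Yuki had mentioned that a manager had said that a detective has argued that Sofia apologized at the hearing.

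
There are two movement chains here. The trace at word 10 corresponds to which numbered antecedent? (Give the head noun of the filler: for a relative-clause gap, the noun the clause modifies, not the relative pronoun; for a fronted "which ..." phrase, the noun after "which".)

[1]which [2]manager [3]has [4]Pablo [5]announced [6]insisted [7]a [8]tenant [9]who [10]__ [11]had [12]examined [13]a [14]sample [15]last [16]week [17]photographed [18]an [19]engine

The marked gap is inside the relative clause, the subject of "examined".
Its filler is the head noun "tenant" (via "who"), at word 8.
(The other dependency links word 2 to a gap after word 5.)

8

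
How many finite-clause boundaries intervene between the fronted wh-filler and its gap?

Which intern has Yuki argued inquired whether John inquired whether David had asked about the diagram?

1

"which intern" is extracted from the subject of "inquired".
Boundaries crossed, outermost first: [Ø] — 1 in total.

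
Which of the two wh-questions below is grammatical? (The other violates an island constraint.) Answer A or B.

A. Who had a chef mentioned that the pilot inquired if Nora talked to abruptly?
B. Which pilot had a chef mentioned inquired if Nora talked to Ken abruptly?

In A, the wh-phrase is extracted from inside a wh-island (introduced by "if"), which blocks movement.
In B, the extraction path crosses only that-complement boundaries, which are transparent.
So B is grammatical.

B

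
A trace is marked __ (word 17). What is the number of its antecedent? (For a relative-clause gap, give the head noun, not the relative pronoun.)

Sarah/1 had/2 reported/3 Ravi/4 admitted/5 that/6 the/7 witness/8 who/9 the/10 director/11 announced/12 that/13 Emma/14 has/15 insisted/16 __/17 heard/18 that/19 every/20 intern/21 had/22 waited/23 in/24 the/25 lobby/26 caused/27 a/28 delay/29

The gap at 17 is the subject of "heard", inside a relative clause.
The relative pronoun is "who" (word 9); it is bound by the head noun immediately before it.
Its filler is the head noun "witness", at word 8.

8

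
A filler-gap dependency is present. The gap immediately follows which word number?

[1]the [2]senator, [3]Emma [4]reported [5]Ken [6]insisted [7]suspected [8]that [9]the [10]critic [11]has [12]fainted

6

The displaced element is "the senator" (word 2).
It is linked across 2 clause boundaries (Ø → Ø).
It functions as the subject of "suspected", so the gap sits immediately after word 6 ("insisted").
Base order: Emma reported Ken insisted the senator suspected that the critic has fainted.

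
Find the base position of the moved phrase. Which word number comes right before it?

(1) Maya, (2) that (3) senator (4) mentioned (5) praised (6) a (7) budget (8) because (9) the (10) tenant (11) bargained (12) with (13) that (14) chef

4

The displaced element is "Maya" (word 1).
It is linked across 1 clause boundary (Ø).
It functions as the subject of "praised", so the gap sits immediately after word 4 ("mentioned").
Base order: That senator mentioned Maya praised a budget because the tenant bargained with that chef.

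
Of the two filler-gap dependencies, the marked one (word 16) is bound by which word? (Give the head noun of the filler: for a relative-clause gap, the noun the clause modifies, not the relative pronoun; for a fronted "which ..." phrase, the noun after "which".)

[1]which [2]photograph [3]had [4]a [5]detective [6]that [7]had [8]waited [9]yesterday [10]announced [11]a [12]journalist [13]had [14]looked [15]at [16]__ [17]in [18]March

2

The marked gap is the object of the preposition "at" of "looked".
Its filler is the fronted wh-phrase "which photograph", at word 2.
(The other dependency links word 5 to a gap after word 6.)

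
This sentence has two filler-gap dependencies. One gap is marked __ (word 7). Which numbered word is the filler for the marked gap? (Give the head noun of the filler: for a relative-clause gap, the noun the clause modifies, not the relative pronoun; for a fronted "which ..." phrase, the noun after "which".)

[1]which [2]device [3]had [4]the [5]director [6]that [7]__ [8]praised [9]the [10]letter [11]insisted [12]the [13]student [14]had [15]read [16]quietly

5

The marked gap is inside the relative clause, the subject of "praised".
Its filler is the head noun "director" (via "that"), at word 5.
(The other dependency links word 2 to a gap after word 15.)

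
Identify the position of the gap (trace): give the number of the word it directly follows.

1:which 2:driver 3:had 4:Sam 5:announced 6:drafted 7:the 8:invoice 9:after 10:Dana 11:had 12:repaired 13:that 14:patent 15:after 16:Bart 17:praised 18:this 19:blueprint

The displaced element is "which driver" (word 2).
It is linked across 1 clause boundary (Ø).
It functions as the subject of "drafted", so the gap sits immediately after word 5 ("announced").
Base order: Sam had announced that which driver drafted the invoice after Dana had repaired that patent after Bart praised this blueprint.

5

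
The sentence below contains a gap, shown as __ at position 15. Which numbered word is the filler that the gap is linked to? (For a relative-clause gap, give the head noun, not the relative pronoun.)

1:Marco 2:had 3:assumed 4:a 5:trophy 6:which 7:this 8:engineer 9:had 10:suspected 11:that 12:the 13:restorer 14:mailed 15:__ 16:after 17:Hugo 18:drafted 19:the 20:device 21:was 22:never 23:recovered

5

The gap at 15 is the object of "mailed", inside a relative clause.
The relative pronoun is "which" (word 6); it is bound by the head noun immediately before it.
Its filler is the head noun "trophy", at word 5.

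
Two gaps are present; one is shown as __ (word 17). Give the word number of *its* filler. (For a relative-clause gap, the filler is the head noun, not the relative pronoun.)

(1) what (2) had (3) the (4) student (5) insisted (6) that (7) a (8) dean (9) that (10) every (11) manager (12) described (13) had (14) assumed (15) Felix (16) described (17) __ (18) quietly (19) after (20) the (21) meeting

The marked gap is the direct object of "described".
Its filler is the fronted wh-phrase "what", at word 1.
(The other dependency links word 8 to a gap after word 12.)

1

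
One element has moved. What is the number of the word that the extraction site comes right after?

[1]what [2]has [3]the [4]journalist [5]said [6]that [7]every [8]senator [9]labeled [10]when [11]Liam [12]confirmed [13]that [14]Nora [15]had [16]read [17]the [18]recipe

The displaced element is "what" (word 1).
It is linked across 1 clause boundary (that).
It functions as the direct object of "labeled", so the gap sits immediately after word 9 ("labeled").
Base order: The journalist has said that every senator labeled what when Liam confirmed that Nora had read the recipe.

9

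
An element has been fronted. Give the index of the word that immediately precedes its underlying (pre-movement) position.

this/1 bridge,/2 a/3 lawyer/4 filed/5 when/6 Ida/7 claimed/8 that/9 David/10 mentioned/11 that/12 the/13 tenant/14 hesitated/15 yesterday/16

The displaced element is "this bridge" (word 2).
It functions as the direct object of "filed", so the gap sits immediately after word 5 ("filed").
Base order: A lawyer filed this bridge when Ida claimed that David mentioned that the tenant hesitated yesterday.

5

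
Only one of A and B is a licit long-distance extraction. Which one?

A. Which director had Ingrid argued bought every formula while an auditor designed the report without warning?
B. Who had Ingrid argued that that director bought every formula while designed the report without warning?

A

In B, the wh-phrase is extracted from inside an adjunct island (introduced by "while"), which blocks movement.
In A, the extraction path crosses only that-complement boundaries, which are transparent.
So A is grammatical.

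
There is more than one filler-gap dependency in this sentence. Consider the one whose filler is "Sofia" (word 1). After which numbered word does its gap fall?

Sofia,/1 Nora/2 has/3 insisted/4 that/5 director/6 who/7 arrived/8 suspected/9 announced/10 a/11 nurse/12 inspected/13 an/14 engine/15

The displaced element is "Sofia" (word 1).
It is linked across 2 clause boundaries (Ø → Ø).
It functions as the subject of "announced", so the gap sits immediately after word 9 ("suspected").
Base order: Nora has insisted that director who arrived suspected that Sofia announced a nurse inspected an engine.

9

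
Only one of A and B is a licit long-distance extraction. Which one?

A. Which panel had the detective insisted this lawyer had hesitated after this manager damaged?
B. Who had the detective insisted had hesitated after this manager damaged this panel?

B

In A, the wh-phrase is extracted from inside an adjunct island (introduced by "after"), which blocks movement.
In B, the extraction path crosses only that-complement boundaries, which are transparent.
So B is grammatical.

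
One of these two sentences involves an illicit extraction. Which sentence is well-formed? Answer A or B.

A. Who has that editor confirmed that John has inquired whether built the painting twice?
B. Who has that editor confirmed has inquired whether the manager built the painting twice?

B

In A, the wh-phrase is extracted from inside a wh-island (introduced by "whether"), which blocks movement.
In B, the extraction path crosses only that-complement boundaries, which are transparent.
So B is grammatical.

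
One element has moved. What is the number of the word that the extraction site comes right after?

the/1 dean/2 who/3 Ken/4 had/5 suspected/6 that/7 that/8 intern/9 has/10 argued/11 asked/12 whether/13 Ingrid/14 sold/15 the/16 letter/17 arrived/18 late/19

The displaced element is "the dean" (word 2).
It is linked across 2 clause boundaries (that → Ø).
It functions as the subject of "asked", so the gap sits immediately after word 11 ("argued").
Base order: Ken had suspected that that intern has argued that the dean asked whether Ingrid sold the letter.

11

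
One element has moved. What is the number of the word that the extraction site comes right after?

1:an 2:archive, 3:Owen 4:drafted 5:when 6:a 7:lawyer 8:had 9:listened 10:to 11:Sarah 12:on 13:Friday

4

The displaced element is "an archive" (word 2).
It functions as the direct object of "drafted", so the gap sits immediately after word 4 ("drafted").
Base order: Owen drafted an archive when a lawyer had listened to Sarah on Friday.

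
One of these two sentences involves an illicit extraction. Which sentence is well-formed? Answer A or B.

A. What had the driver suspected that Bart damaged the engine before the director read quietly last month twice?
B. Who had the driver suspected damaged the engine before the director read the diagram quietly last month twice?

In A, the wh-phrase is extracted from inside an adjunct island (introduced by "before"), which blocks movement.
In B, the extraction path crosses only that-complement boundaries, which are transparent.
So B is grammatical.

B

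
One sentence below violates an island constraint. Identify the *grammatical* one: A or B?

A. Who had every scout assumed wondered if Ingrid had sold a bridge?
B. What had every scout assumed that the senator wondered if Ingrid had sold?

In B, the wh-phrase is extracted from inside a wh-island (introduced by "if"), which blocks movement.
In A, the extraction path crosses only that-complement boundaries, which are transparent.
So A is grammatical.

A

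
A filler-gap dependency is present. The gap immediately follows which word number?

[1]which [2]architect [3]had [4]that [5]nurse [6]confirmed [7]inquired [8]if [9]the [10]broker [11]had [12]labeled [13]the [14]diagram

6

The displaced element is "which architect" (word 2).
It is linked across 1 clause boundary (Ø).
It functions as the subject of "inquired", so the gap sits immediately after word 6 ("confirmed").
Base order: That nurse had confirmed which architect inquired if the broker had labeled the diagram.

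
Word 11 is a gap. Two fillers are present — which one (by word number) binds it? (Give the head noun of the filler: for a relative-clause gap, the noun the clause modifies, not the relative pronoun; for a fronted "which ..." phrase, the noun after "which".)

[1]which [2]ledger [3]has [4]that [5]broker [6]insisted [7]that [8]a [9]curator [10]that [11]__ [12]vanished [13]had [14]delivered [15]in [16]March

9

The marked gap is inside the relative clause, the subject of "vanished".
Its filler is the head noun "curator" (via "that"), at word 9.
(The other dependency links word 2 to a gap after word 14.)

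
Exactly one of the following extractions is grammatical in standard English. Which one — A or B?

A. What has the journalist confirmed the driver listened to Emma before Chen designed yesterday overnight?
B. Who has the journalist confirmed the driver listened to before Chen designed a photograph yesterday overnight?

In A, the wh-phrase is extracted from inside an adjunct island (introduced by "before"), which blocks movement.
In B, the extraction path crosses only that-complement boundaries, which are transparent.
So B is grammatical.

B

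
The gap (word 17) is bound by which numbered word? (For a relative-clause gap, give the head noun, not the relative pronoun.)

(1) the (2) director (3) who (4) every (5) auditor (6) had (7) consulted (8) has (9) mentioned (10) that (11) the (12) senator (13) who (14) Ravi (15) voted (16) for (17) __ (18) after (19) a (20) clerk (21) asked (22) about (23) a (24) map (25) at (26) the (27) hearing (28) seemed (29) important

The gap at 17 is the prepositional object of "voted", inside a relative clause.
The relative pronoun is "who" (word 13); it is bound by the head noun immediately before it.
Its filler is the head noun "senator", at word 12.

12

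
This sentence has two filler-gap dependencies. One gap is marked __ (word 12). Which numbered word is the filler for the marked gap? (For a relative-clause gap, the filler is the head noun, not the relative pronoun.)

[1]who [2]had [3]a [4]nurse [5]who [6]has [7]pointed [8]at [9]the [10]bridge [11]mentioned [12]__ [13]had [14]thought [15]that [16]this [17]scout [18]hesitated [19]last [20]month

1

The marked gap is the subject of "thought".
Its filler is the fronted wh-phrase "who", at word 1.
(The other dependency links word 4 to a gap after word 5.)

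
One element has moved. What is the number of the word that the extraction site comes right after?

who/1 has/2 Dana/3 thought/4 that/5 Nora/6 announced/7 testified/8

The displaced element is "who" (word 1).
It is linked across 2 clause boundaries (that → Ø).
It functions as the subject of "testified", so the gap sits immediately after word 7 ("announced").
Base order: Dana has thought that Nora announced that who testified.

7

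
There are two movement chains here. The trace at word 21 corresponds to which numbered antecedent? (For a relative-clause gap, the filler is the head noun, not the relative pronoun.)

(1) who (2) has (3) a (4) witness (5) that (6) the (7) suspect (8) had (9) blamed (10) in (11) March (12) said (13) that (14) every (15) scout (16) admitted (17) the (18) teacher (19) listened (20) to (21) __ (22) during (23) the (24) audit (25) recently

The marked gap is the object of the preposition "to" of "listened".
Its filler is the fronted wh-phrase "who", at word 1.
(The other dependency links word 4 to a gap after word 9.)

1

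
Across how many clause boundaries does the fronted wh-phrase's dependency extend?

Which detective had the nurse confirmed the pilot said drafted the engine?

2

"which detective" is extracted from the subject of "drafted".
Boundaries crossed, outermost first: [Ø], [Ø] — 2 in total.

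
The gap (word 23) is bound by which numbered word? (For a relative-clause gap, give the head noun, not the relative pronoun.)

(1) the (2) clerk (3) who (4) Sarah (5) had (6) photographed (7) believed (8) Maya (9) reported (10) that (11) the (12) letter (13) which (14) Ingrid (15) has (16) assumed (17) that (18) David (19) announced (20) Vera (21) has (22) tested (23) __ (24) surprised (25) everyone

The gap at 23 is the object of "tested", inside a relative clause.
The relative pronoun is "which" (word 13); it is bound by the head noun immediately before it.
Its filler is the head noun "letter", at word 12.

12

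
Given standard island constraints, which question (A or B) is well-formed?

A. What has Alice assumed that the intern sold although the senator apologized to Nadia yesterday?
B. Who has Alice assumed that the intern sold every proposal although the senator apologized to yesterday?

In B, the wh-phrase is extracted from inside an adjunct island (introduced by "although"), which blocks movement.
In A, the extraction path crosses only that-complement boundaries, which are transparent.
So A is grammatical.

A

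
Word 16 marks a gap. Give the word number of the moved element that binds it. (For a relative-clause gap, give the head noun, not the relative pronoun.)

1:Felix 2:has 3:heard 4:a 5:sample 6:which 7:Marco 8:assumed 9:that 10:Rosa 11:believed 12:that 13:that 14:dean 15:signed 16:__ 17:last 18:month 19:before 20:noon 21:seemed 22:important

The gap at 16 is the object of "signed", inside a relative clause.
The relative pronoun is "which" (word 6); it is bound by the head noun immediately before it.
Its filler is the head noun "sample", at word 5.

5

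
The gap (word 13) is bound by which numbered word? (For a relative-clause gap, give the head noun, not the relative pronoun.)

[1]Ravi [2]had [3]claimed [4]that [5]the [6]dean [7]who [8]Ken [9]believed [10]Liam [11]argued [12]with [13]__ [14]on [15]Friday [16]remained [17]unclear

6

The gap at 13 is the prepositional object of "argued", inside a relative clause.
The relative pronoun is "who" (word 7); it is bound by the head noun immediately before it.
Its filler is the head noun "dean", at word 6.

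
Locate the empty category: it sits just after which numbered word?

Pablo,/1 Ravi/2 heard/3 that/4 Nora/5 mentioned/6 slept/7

The displaced element is "Pablo" (word 1).
It is linked across 2 clause boundaries (that → Ø).
It functions as the subject of "slept", so the gap sits immediately after word 6 ("mentioned").
Base order: Ravi heard that Nora mentioned that Pablo slept.

6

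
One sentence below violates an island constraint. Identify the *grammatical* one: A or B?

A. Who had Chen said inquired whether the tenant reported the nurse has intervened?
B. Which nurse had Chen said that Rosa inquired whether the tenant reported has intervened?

In B, the wh-phrase is extracted from inside a wh-island (introduced by "whether"), which blocks movement.
In A, the extraction path crosses only that-complement boundaries, which are transparent.
So A is grammatical.

A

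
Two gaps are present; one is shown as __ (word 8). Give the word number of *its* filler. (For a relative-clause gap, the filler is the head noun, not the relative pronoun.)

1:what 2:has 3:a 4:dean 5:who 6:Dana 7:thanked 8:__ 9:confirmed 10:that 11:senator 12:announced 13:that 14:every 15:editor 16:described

The marked gap is inside the relative clause, the direct object of "thanked".
Its filler is the head noun "dean" (via "who"), at word 4.
(The other dependency links word 1 to a gap after word 16.)

4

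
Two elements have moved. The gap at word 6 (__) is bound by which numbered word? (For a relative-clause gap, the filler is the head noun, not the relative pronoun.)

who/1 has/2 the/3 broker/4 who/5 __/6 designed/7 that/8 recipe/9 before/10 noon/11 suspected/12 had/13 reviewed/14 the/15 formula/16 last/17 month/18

4

The marked gap is inside the relative clause, the subject of "designed".
Its filler is the head noun "broker" (via "who"), at word 4.
(The other dependency links word 1 to a gap after word 12.)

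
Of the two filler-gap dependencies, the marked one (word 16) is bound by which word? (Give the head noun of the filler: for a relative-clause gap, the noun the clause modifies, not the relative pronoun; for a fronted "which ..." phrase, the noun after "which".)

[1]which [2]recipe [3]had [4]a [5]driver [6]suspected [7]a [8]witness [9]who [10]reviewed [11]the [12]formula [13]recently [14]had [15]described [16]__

2

The marked gap is the direct object of "described".
Its filler is the fronted wh-phrase "which recipe", at word 2.
(The other dependency links word 8 to a gap after word 9.)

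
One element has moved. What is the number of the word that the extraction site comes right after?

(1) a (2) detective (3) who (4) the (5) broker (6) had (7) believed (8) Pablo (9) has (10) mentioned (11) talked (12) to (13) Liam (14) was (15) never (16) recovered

The displaced element is "a detective" (word 2).
It is linked across 2 clause boundaries (Ø → Ø).
It functions as the subject of "talked", so the gap sits immediately after word 10 ("mentioned").
Base order: The broker had believed Pablo has mentioned that a detective talked to Liam.

10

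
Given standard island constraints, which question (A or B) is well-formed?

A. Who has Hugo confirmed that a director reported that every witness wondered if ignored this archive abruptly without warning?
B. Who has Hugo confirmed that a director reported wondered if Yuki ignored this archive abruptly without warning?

In A, the wh-phrase is extracted from inside a wh-island (introduced by "if"), which blocks movement.
In B, the extraction path crosses only that-complement boundaries, which are transparent.
So B is grammatical.

B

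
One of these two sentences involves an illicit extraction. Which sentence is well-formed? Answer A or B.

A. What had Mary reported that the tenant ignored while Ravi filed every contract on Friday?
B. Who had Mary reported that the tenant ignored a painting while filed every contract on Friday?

In B, the wh-phrase is extracted from inside an adjunct island (introduced by "while"), which blocks movement.
In A, the extraction path crosses only that-complement boundaries, which are transparent.
So A is grammatical.

A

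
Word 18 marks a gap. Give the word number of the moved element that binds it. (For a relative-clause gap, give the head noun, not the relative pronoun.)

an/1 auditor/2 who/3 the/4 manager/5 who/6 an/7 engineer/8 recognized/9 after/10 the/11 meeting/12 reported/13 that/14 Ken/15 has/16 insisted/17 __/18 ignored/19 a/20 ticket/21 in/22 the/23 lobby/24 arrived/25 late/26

The gap at 18 is the subject of "ignored", inside a relative clause.
The relative pronoun is "who" (word 3); it is bound by the head noun immediately before it.
Its filler is the head noun "auditor", at word 2.

2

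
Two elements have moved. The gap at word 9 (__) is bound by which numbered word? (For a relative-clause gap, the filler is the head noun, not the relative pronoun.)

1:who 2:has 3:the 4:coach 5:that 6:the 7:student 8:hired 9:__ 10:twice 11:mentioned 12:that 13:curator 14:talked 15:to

The marked gap is inside the relative clause, the direct object of "hired".
Its filler is the head noun "coach" (via "that"), at word 4.
(The other dependency links word 1 to a gap after word 15.)

4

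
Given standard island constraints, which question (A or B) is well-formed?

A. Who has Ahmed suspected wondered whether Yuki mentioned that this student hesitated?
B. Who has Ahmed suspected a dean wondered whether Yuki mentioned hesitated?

In B, the wh-phrase is extracted from inside a wh-island (introduced by "whether"), which blocks movement.
In A, the extraction path crosses only that-complement boundaries, which are transparent.
So A is grammatical.

A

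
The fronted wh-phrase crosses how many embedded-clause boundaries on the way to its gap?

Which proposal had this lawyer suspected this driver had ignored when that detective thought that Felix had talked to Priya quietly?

"which proposal" is extracted from the object of "ignored".
Boundaries crossed, outermost first: [Ø] — 1 in total.

1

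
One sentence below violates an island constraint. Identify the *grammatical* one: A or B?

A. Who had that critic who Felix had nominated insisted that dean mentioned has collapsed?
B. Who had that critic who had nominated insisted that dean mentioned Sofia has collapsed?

In B, the wh-phrase is extracted from inside a complex-NP island (relative clause) (introduced by "who"), which blocks movement.
In A, the extraction path crosses only that-complement boundaries, which are transparent.
So A is grammatical.

A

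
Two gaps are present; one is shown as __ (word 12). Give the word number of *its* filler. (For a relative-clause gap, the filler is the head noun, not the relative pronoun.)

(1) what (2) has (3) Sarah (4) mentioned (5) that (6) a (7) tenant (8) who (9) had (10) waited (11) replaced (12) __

The marked gap is the direct object of "replaced".
Its filler is the fronted wh-phrase "what", at word 1.
(The other dependency links word 7 to a gap after word 8.)

1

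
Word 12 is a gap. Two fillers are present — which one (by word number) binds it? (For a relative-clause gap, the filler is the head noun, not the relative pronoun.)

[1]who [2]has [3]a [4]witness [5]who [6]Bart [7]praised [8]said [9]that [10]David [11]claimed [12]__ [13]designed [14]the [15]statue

The marked gap is the subject of "designed".
Its filler is the fronted wh-phrase "who", at word 1.
(The other dependency links word 4 to a gap after word 7.)

1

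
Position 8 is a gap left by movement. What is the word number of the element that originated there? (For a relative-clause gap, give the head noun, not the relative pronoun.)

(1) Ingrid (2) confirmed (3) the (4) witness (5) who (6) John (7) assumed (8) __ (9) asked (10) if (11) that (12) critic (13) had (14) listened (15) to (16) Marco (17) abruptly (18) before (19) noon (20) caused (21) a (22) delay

4

The gap at 8 is the subject of "asked", inside a relative clause.
The relative pronoun is "who" (word 5); it is bound by the head noun immediately before it.
Its filler is the head noun "witness", at word 4.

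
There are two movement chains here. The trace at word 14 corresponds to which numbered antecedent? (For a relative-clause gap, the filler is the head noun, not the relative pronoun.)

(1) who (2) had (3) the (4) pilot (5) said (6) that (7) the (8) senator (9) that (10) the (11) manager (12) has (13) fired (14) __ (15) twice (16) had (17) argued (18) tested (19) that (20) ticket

The marked gap is inside the relative clause, the direct object of "fired".
Its filler is the head noun "senator" (via "that"), at word 8.
(The other dependency links word 1 to a gap after word 17.)

8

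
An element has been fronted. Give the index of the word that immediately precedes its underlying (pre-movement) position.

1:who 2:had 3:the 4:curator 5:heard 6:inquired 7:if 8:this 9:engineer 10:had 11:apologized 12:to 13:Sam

The displaced element is "who" (word 1).
It is linked across 1 clause boundary (Ø).
It functions as the subject of "inquired", so the gap sits immediately after word 5 ("heard").
Base order: The curator had heard that who inquired if this engineer had apologized to Sam.

5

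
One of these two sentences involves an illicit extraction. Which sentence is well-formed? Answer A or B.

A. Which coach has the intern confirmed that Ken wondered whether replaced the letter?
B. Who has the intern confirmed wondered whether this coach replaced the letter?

In A, the wh-phrase is extracted from inside a wh-island (introduced by "whether"), which blocks movement.
In B, the extraction path crosses only that-complement boundaries, which are transparent.
So B is grammatical.

B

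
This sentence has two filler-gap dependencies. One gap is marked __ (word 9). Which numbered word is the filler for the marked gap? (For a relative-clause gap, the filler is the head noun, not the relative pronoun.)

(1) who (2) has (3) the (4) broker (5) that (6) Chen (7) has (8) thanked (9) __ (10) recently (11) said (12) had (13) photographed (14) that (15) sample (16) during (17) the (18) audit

4

The marked gap is inside the relative clause, the direct object of "thanked".
Its filler is the head noun "broker" (via "that"), at word 4.
(The other dependency links word 1 to a gap after word 11.)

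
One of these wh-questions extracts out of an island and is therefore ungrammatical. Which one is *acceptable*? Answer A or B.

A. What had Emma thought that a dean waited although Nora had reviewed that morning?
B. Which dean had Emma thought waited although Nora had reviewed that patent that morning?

B

In A, the wh-phrase is extracted from inside an adjunct island (introduced by "although"), which blocks movement.
In B, the extraction path crosses only that-complement boundaries, which are transparent.
So B is grammatical.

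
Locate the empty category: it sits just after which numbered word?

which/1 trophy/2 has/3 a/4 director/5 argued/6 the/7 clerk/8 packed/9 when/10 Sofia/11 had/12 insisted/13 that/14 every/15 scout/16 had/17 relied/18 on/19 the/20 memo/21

The displaced element is "which trophy" (word 2).
It is linked across 1 clause boundary (Ø).
It functions as the direct object of "packed", so the gap sits immediately after word 9 ("packed").
Base order: A director has argued the clerk packed which trophy when Sofia had insisted that every scout had relied on the memo.

9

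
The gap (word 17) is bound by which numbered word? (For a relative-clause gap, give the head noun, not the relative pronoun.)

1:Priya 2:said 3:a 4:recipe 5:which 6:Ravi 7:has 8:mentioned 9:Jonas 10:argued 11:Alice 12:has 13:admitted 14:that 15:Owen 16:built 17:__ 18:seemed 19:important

The gap at 17 is the object of "built", inside a relative clause.
The relative pronoun is "which" (word 5); it is bound by the head noun immediately before it.
Its filler is the head noun "recipe", at word 4.

4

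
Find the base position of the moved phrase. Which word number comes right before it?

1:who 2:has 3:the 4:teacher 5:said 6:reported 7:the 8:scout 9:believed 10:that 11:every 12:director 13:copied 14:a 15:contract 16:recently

The displaced element is "who" (word 1).
It is linked across 1 clause boundary (Ø).
It functions as the subject of "reported", so the gap sits immediately after word 5 ("said").
Base order: The teacher has said that who reported the scout believed that every director copied a contract recently.

5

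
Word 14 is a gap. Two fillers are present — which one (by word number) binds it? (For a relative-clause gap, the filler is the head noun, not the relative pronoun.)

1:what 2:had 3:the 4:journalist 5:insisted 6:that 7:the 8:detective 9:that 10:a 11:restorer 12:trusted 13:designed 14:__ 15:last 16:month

The marked gap is the direct object of "designed".
Its filler is the fronted wh-phrase "what", at word 1.
(The other dependency links word 8 to a gap after word 12.)

1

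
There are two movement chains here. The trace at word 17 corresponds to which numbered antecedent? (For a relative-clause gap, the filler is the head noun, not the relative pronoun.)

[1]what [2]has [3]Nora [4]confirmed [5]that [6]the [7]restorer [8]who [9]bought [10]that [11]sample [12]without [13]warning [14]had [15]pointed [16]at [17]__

The marked gap is the object of the preposition "at" of "pointed".
Its filler is the fronted wh-phrase "what", at word 1.
(The other dependency links word 7 to a gap after word 8.)

1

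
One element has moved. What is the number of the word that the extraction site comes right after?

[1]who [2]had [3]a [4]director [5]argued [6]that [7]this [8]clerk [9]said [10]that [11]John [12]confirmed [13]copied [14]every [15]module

12

The displaced element is "who" (word 1).
It is linked across 3 clause boundaries (that → that → Ø).
It functions as the subject of "copied", so the gap sits immediately after word 12 ("confirmed").
Base order: A director had argued that this clerk said that John confirmed who copied every module.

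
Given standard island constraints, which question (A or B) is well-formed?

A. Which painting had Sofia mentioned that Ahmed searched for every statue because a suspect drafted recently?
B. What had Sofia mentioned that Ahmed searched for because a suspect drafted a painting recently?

In A, the wh-phrase is extracted from inside an adjunct island (introduced by "because"), which blocks movement.
In B, the extraction path crosses only that-complement boundaries, which are transparent.
So B is grammatical.

B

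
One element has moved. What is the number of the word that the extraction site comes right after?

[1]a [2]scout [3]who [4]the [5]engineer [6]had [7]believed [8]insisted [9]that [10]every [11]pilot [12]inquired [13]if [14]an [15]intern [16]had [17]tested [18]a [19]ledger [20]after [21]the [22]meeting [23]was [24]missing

7

The displaced element is "a scout" (word 2).
It is linked across 1 clause boundary (Ø).
It functions as the subject of "insisted", so the gap sits immediately after word 7 ("believed").
Base order: The engineer had believed that a scout insisted that every pilot inquired if an intern had tested a ledger after the meeting.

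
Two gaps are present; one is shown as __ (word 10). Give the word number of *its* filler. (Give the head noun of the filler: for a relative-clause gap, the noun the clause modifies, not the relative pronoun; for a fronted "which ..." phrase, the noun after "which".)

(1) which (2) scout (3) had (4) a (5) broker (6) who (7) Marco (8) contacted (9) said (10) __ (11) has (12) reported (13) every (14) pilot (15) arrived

2

The marked gap is the subject of "reported".
Its filler is the fronted wh-phrase "which scout", at word 2.
(The other dependency links word 5 to a gap after word 8.)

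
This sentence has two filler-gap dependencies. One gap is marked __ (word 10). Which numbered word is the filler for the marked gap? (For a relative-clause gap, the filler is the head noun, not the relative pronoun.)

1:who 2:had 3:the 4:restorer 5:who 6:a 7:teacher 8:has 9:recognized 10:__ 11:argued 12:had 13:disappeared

4

The marked gap is inside the relative clause, the direct object of "recognized".
Its filler is the head noun "restorer" (via "who"), at word 4.
(The other dependency links word 1 to a gap after word 11.)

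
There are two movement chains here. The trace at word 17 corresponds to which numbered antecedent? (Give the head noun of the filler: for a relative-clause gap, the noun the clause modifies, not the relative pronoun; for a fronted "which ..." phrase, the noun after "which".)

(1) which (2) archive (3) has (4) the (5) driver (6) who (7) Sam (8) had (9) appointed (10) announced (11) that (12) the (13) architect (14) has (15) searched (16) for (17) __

The marked gap is the object of the preposition "for" of "searched".
Its filler is the fronted wh-phrase "which archive", at word 2.
(The other dependency links word 5 to a gap after word 9.)

2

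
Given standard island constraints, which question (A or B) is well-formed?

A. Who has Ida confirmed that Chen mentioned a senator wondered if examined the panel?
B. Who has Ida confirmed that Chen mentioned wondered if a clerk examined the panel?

B

In A, the wh-phrase is extracted from inside a wh-island (introduced by "if"), which blocks movement.
In B, the extraction path crosses only that-complement boundaries, which are transparent.
So B is grammatical.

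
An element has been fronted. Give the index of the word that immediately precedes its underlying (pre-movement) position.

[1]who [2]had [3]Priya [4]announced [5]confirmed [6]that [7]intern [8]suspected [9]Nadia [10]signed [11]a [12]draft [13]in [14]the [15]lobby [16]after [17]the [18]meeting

4

The displaced element is "who" (word 1).
It is linked across 1 clause boundary (Ø).
It functions as the subject of "confirmed", so the gap sits immediately after word 4 ("announced").
Base order: Priya had announced who confirmed that intern suspected Nadia signed a draft in the lobby after the meeting.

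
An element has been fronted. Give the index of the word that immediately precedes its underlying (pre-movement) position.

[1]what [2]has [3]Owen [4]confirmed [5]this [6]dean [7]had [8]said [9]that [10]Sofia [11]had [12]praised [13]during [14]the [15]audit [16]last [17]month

12

The displaced element is "what" (word 1).
It is linked across 2 clause boundaries (Ø → that).
It functions as the direct object of "praised", so the gap sits immediately after word 12 ("praised").
Base order: Owen has confirmed this dean had said that Sofia had praised what during the audit last month.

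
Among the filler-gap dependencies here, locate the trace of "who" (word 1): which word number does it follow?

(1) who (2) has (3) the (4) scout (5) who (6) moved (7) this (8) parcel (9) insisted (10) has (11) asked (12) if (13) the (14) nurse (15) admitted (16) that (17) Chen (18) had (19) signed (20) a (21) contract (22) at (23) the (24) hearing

The displaced element is "who" (word 1).
It is linked across 1 clause boundary (Ø).
It functions as the subject of "asked", so the gap sits immediately after word 9 ("insisted").
Base order: The scout who moved this parcel has insisted that who has asked if the nurse admitted that Chen had signed a contract at the hearing.

9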